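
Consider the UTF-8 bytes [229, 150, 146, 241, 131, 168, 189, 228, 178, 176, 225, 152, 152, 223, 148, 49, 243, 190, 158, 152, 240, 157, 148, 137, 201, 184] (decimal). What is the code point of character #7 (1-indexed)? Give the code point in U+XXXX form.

U+FE798

Offset 0: leading byte 0xE5 = 11100101 → 3-byte char #1 = E5 96 92.
Offset 3: leading byte 0xF1 = 11110001 → 4-byte char #2 = F1 83 A8 BD.
Offset 7: leading byte 0xE4 = 11100100 → 3-byte char #3 = E4 B2 B0.
Offset 10: leading byte 0xE1 = 11100001 → 3-byte char #4 = E1 98 98.
Offset 13: leading byte 0xDF = 11011111 → 2-byte char #5 = DF 94.
Offset 15: leading byte 0x31 = 00110001 → 1-byte char #6 = 31.
Offset 16: leading byte 0xF3 = 11110011 → 4-byte char #7 = F3 BE 9E 98.
Leading byte 0xF3 = 11110011 matches 11110xxx → 4-byte sequence.
Byte 1: 0xF3 = 11110011, payload 011 (3 bits).
Byte 2: 0xBE = 10111110 (10xxxxxx ✓), payload 111110.
Byte 3: 0x9E = 10011110 (10xxxxxx ✓), payload 011110.
Byte 4: 0x98 = 10011000 (10xxxxxx ✓), payload 011000.
Concatenate: 011111110011110011000 = 0xFE798 (21 bits → U+FE798).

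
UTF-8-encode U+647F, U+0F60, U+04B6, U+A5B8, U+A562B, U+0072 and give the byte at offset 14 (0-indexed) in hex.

0xAB

U+647F → 3-byte form E6 91 BF at offsets 0–2.
U+0F60 → 3-byte form E0 BD A0 at offsets 3–5.
U+04B6 → 2-byte form D2 B6 at offsets 6–7.
U+A5B8 → 3-byte form EA 96 B8 at offsets 8–10.
U+A562B → 4-byte form F2 A5 98 AB at offsets 11–14.
Offset 14 falls in char 5's range; it's byte 4 of F2 A5 98 AB = 0xAB.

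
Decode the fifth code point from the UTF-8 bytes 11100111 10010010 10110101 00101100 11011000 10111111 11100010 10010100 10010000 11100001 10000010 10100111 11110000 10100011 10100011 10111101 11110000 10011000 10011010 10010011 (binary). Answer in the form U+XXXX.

Offset 0: leading byte 0xE7 = 11100111 → 3-byte char #1 = E7 92 B5.
Offset 3: leading byte 0x2C = 00101100 → 1-byte char #2 = 2C.
Offset 4: leading byte 0xD8 = 11011000 → 2-byte char #3 = D8 BF.
Offset 6: leading byte 0xE2 = 11100010 → 3-byte char #4 = E2 94 90.
Offset 9: leading byte 0xE1 = 11100001 → 3-byte char #5 = E1 82 A7.
Leading byte 0xE1 = 11100001 matches 1110xxxx → 3-byte sequence.
Byte 1: 0xE1 = 11100001, payload 0001 (4 bits).
Byte 2: 0x82 = 10000010 (10xxxxxx ✓), payload 000010.
Byte 3: 0xA7 = 10100111 (10xxxxxx ✓), payload 100111.
Concatenate: 0001000010100111 = 0x10A7 (16 bits → U+10A7).

U+10A7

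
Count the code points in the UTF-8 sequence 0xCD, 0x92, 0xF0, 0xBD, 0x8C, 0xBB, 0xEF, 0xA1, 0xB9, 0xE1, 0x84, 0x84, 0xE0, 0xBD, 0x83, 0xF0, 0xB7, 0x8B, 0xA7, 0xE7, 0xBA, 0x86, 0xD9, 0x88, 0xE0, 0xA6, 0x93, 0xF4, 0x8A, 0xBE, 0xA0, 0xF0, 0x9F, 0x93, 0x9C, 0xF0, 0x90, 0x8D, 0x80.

12

Byte at offset 0: 0xCD = 11001101 → 2-byte char (#1). Advance 2.
Byte at offset 2: 0xF0 = 11110000 → 4-byte char (#2). Advance 4.
Byte at offset 6: 0xEF = 11101111 → 3-byte char (#3). Advance 3.
Byte at offset 9: 0xE1 = 11100001 → 3-byte char (#4). Advance 3.
Byte at offset 12: 0xE0 = 11100000 → 3-byte char (#5). Advance 3.
Byte at offset 15: 0xF0 = 11110000 → 4-byte char (#6). Advance 4.
Byte at offset 19: 0xE7 = 11100111 → 3-byte char (#7). Advance 3.
Byte at offset 22: 0xD9 = 11011001 → 2-byte char (#8). Advance 2.
Byte at offset 24: 0xE0 = 11100000 → 3-byte char (#9). Advance 3.
Byte at offset 27: 0xF4 = 11110100 → 4-byte char (#10). Advance 4.
Byte at offset 31: 0xF0 = 11110000 → 4-byte char (#11). Advance 4.
Byte at offset 35: 0xF0 = 11110000 → 4-byte char (#12). Advance 4.
Reached end at offset 39 after 12 code points.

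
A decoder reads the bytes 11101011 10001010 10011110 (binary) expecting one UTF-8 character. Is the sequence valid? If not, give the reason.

valid

Leading byte 0xEB = 11101011 → 3-byte form.
Continuation bytes 0x8A=10001010, 0x9E=10011110 all match 10xxxxxx.
Decoded value 0xB29E is ≥ 0x800 (shortest form) and not a surrogate.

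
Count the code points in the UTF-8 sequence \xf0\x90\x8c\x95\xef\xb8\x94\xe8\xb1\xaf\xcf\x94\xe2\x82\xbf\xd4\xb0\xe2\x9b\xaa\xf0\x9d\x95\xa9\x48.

Byte at offset 0: 0xF0 = 11110000 → 4-byte char (#1). Advance 4.
Byte at offset 4: 0xEF = 11101111 → 3-byte char (#2). Advance 3.
Byte at offset 7: 0xE8 = 11101000 → 3-byte char (#3). Advance 3.
Byte at offset 10: 0xCF = 11001111 → 2-byte char (#4). Advance 2.
Byte at offset 12: 0xE2 = 11100010 → 3-byte char (#5). Advance 3.
Byte at offset 15: 0xD4 = 11010100 → 2-byte char (#6). Advance 2.
Byte at offset 17: 0xE2 = 11100010 → 3-byte char (#7). Advance 3.
Byte at offset 20: 0xF0 = 11110000 → 4-byte char (#8). Advance 4.
Byte at offset 24: 0x48 = 01001000 → 1-byte char (#9). Advance 1.
Reached end at offset 25 after 9 code points.

9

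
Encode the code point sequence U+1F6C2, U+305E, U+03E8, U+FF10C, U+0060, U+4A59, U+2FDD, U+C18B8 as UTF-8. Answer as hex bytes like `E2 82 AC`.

U+1F6C2: 4-byte form → F0 9F 9B 82.
U+305E: 3-byte form → E3 81 9E.
U+03E8: 2-byte form → CF A8.
U+FF10C: 4-byte form → F3 BF 84 8C.
U+0060: 1-byte form → 60.
U+4A59: 3-byte form → E4 A9 99.
U+2FDD: 3-byte form → E2 BF 9D.
U+C18B8: 4-byte form → F3 81 A2 B8.
Concatenated (24 bytes): F0 9F 9B 82 E3 81 9E CF A8 F3 BF 84 8C 60 E4 A9 99 E2 BF 9D F3 81 A2 B8.

F0 9F 9B 82 E3 81 9E CF A8 F3 BF 84 8C 60 E4 A9 99 E2 BF 9D F3 81 A2 B8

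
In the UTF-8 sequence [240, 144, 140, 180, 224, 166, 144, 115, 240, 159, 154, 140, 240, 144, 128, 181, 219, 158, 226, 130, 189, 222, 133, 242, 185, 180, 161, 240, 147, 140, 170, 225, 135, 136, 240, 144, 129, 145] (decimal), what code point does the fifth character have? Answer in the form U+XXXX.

U+10035

Offset 0: leading byte 0xF0 = 11110000 → 4-byte char #1 = F0 90 8C B4.
Offset 4: leading byte 0xE0 = 11100000 → 3-byte char #2 = E0 A6 90.
Offset 7: leading byte 0x73 = 01110011 → 1-byte char #3 = 73.
Offset 8: leading byte 0xF0 = 11110000 → 4-byte char #4 = F0 9F 9A 8C.
Offset 12: leading byte 0xF0 = 11110000 → 4-byte char #5 = F0 90 80 B5.
Leading byte 0xF0 = 11110000 matches 11110xxx → 4-byte sequence.
Byte 1: 0xF0 = 11110000, payload 000 (3 bits).
Byte 2: 0x90 = 10010000 (10xxxxxx ✓), payload 010000.
Byte 3: 0x80 = 10000000 (10xxxxxx ✓), payload 000000.
Byte 4: 0xB5 = 10110101 (10xxxxxx ✓), payload 110101.
Concatenate: 000010000000000110101 = 0x10035 (21 bits → U+10035).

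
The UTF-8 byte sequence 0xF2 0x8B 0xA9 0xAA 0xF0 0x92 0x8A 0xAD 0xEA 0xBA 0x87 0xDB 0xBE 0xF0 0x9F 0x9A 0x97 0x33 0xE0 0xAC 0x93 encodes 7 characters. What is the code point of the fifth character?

U+1F697

Offset 0: leading byte 0xF2 = 11110010 → 4-byte char #1 = F2 8B A9 AA.
Offset 4: leading byte 0xF0 = 11110000 → 4-byte char #2 = F0 92 8A AD.
Offset 8: leading byte 0xEA = 11101010 → 3-byte char #3 = EA BA 87.
Offset 11: leading byte 0xDB = 11011011 → 2-byte char #4 = DB BE.
Offset 13: leading byte 0xF0 = 11110000 → 4-byte char #5 = F0 9F 9A 97.
Leading byte 0xF0 = 11110000 matches 11110xxx → 4-byte sequence.
Byte 1: 0xF0 = 11110000, payload 000 (3 bits).
Byte 2: 0x9F = 10011111 (10xxxxxx ✓), payload 011111.
Byte 3: 0x9A = 10011010 (10xxxxxx ✓), payload 011010.
Byte 4: 0x97 = 10010111 (10xxxxxx ✓), payload 010111.
Concatenate: 000011111011010010111 = 0x1F697 (21 bits → U+1F697).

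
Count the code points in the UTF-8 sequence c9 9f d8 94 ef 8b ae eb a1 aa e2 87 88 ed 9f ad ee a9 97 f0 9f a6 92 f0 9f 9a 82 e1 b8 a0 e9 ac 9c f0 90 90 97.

12

Byte at offset 0: 0xC9 = 11001001 → 2-byte char (#1). Advance 2.
Byte at offset 2: 0xD8 = 11011000 → 2-byte char (#2). Advance 2.
Byte at offset 4: 0xEF = 11101111 → 3-byte char (#3). Advance 3.
Byte at offset 7: 0xEB = 11101011 → 3-byte char (#4). Advance 3.
Byte at offset 10: 0xE2 = 11100010 → 3-byte char (#5). Advance 3.
Byte at offset 13: 0xED = 11101101 → 3-byte char (#6). Advance 3.
Byte at offset 16: 0xEE = 11101110 → 3-byte char (#7). Advance 3.
Byte at offset 19: 0xF0 = 11110000 → 4-byte char (#8). Advance 4.
Byte at offset 23: 0xF0 = 11110000 → 4-byte char (#9). Advance 4.
Byte at offset 27: 0xE1 = 11100001 → 3-byte char (#10). Advance 3.
Byte at offset 30: 0xE9 = 11101001 → 3-byte char (#11). Advance 3.
Byte at offset 33: 0xF0 = 11110000 → 4-byte char (#12). Advance 4.
Reached end at offset 37 after 12 code points.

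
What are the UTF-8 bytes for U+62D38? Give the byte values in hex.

U+62D38 = 0x62D38 = 404792 decimal. In range U+10000–U+10FFFF → 4-byte form: 11110xxx 10xxxxxx 10xxxxxx 10xxxxxx.
Binary (21 bits): 001100010110100111000.
Split 3+6+6+6: 001 | 100010 | 110100 | 111000.
Byte 1: 11110001 = 0xF1.
Byte 2: 10100010 = 0xA2.
Byte 3: 10110100 = 0xB4.
Byte 4: 10111000 = 0xB8.

F1 A2 B4 B8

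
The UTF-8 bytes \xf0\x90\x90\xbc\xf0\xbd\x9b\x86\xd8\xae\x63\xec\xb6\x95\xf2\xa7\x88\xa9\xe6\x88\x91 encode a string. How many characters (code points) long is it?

7

Byte at offset 0: 0xF0 = 11110000 → 4-byte char (#1). Advance 4.
Byte at offset 4: 0xF0 = 11110000 → 4-byte char (#2). Advance 4.
Byte at offset 8: 0xD8 = 11011000 → 2-byte char (#3). Advance 2.
Byte at offset 10: 0x63 = 01100011 → 1-byte char (#4). Advance 1.
Byte at offset 11: 0xEC = 11101100 → 3-byte char (#5). Advance 3.
Byte at offset 14: 0xF2 = 11110010 → 4-byte char (#6). Advance 4.
Byte at offset 18: 0xE6 = 11100110 → 3-byte char (#7). Advance 3.
Reached end at offset 21 after 7 code points.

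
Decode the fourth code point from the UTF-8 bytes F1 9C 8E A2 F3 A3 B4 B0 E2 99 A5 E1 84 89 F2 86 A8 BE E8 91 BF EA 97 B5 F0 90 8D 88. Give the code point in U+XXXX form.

U+1109

Offset 0: leading byte 0xF1 = 11110001 → 4-byte char #1 = F1 9C 8E A2.
Offset 4: leading byte 0xF3 = 11110011 → 4-byte char #2 = F3 A3 B4 B0.
Offset 8: leading byte 0xE2 = 11100010 → 3-byte char #3 = E2 99 A5.
Offset 11: leading byte 0xE1 = 11100001 → 3-byte char #4 = E1 84 89.
Leading byte 0xE1 = 11100001 matches 1110xxxx → 3-byte sequence.
Byte 1: 0xE1 = 11100001, payload 0001 (4 bits).
Byte 2: 0x84 = 10000100 (10xxxxxx ✓), payload 000100.
Byte 3: 0x89 = 10001001 (10xxxxxx ✓), payload 001001.
Concatenate: 0001000100001001 = 0x1109 (16 bits → U+1109).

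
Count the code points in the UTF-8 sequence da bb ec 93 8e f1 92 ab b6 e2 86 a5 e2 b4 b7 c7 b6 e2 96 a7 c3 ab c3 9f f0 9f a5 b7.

Byte at offset 0: 0xDA = 11011010 → 2-byte char (#1). Advance 2.
Byte at offset 2: 0xEC = 11101100 → 3-byte char (#2). Advance 3.
Byte at offset 5: 0xF1 = 11110001 → 4-byte char (#3). Advance 4.
Byte at offset 9: 0xE2 = 11100010 → 3-byte char (#4). Advance 3.
Byte at offset 12: 0xE2 = 11100010 → 3-byte char (#5). Advance 3.
Byte at offset 15: 0xC7 = 11000111 → 2-byte char (#6). Advance 2.
Byte at offset 17: 0xE2 = 11100010 → 3-byte char (#7). Advance 3.
Byte at offset 20: 0xC3 = 11000011 → 2-byte char (#8). Advance 2.
Byte at offset 22: 0xC3 = 11000011 → 2-byte char (#9). Advance 2.
Byte at offset 24: 0xF0 = 11110000 → 4-byte char (#10). Advance 4.
Reached end at offset 28 after 10 code points.

10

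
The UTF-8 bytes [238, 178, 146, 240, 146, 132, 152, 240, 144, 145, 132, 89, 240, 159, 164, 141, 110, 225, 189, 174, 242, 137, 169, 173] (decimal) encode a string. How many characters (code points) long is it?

8

Byte at offset 0: 0xEE = 11101110 → 3-byte char (#1). Advance 3.
Byte at offset 3: 0xF0 = 11110000 → 4-byte char (#2). Advance 4.
Byte at offset 7: 0xF0 = 11110000 → 4-byte char (#3). Advance 4.
Byte at offset 11: 0x59 = 01011001 → 1-byte char (#4). Advance 1.
Byte at offset 12: 0xF0 = 11110000 → 4-byte char (#5). Advance 4.
Byte at offset 16: 0x6E = 01101110 → 1-byte char (#6). Advance 1.
Byte at offset 17: 0xE1 = 11100001 → 3-byte char (#7). Advance 3.
Byte at offset 20: 0xF2 = 11110010 → 4-byte char (#8). Advance 4.
Reached end at offset 24 after 8 code points.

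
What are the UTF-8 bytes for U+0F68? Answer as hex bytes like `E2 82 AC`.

U+0F68 = 0xF68 = 3944 decimal. In range U+0800–U+FFFF → 3-byte form: 1110xxxx 10xxxxxx 10xxxxxx.
Binary (16 bits): 0000111101101000.
Split 4+6+6: 0000 | 111101 | 101000.
Byte 1: 11100000 = 0xE0.
Byte 2: 10111101 = 0xBD.
Byte 3: 10101000 = 0xA8.

E0 BD A8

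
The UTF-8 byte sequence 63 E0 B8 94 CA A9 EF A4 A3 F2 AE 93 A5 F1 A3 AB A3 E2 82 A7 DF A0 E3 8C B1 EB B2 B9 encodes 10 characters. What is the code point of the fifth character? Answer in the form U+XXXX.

Offset 0: leading byte 0x63 = 01100011 → 1-byte char #1 = 63.
Offset 1: leading byte 0xE0 = 11100000 → 3-byte char #2 = E0 B8 94.
Offset 4: leading byte 0xCA = 11001010 → 2-byte char #3 = CA A9.
Offset 6: leading byte 0xEF = 11101111 → 3-byte char #4 = EF A4 A3.
Offset 9: leading byte 0xF2 = 11110010 → 4-byte char #5 = F2 AE 93 A5.
Leading byte 0xF2 = 11110010 matches 11110xxx → 4-byte sequence.
Byte 1: 0xF2 = 11110010, payload 010 (3 bits).
Byte 2: 0xAE = 10101110 (10xxxxxx ✓), payload 101110.
Byte 3: 0x93 = 10010011 (10xxxxxx ✓), payload 010011.
Byte 4: 0xA5 = 10100101 (10xxxxxx ✓), payload 100101.
Concatenate: 010101110010011100101 = 0xAE4E5 (21 bits → U+AE4E5).

U+AE4E5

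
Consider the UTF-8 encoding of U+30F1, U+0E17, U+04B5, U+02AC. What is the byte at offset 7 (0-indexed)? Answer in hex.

U+30F1 → 3-byte form E3 83 B1 at offsets 0–2.
U+0E17 → 3-byte form E0 B8 97 at offsets 3–5.
U+04B5 → 2-byte form D2 B5 at offsets 6–7.
Offset 7 falls in char 3's range; it's byte 2 of D2 B5 = 0xB5.

0xB5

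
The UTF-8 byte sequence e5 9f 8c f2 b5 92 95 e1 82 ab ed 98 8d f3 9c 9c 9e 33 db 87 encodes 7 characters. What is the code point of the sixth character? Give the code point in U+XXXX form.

Offset 0: leading byte 0xE5 = 11100101 → 3-byte char #1 = E5 9F 8C.
Offset 3: leading byte 0xF2 = 11110010 → 4-byte char #2 = F2 B5 92 95.
Offset 7: leading byte 0xE1 = 11100001 → 3-byte char #3 = E1 82 AB.
Offset 10: leading byte 0xED = 11101101 → 3-byte char #4 = ED 98 8D.
Offset 13: leading byte 0xF3 = 11110011 → 4-byte char #5 = F3 9C 9C 9E.
Offset 17: leading byte 0x33 = 00110011 → 1-byte char #6 = 33.
Leading byte 0x33 = 00110011 matches 0xxxxxxx → 1-byte sequence.
Byte 1: 0x33 = 00110011, payload 0110011 (7 bits).
Concatenate: 0110011 = 0x33 (7 bits → U+0033).

U+0033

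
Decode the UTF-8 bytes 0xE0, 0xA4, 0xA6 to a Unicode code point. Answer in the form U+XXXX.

U+0926

Leading byte 0xE0 = 11100000 matches 1110xxxx → 3-byte sequence.
Byte 1: 0xE0 = 11100000, payload 0000 (4 bits).
Byte 2: 0xA4 = 10100100 (10xxxxxx ✓), payload 100100.
Byte 3: 0xA6 = 10100110 (10xxxxxx ✓), payload 100110.
Concatenate: 0000100100100110 = 0x926 (16 bits → U+0926).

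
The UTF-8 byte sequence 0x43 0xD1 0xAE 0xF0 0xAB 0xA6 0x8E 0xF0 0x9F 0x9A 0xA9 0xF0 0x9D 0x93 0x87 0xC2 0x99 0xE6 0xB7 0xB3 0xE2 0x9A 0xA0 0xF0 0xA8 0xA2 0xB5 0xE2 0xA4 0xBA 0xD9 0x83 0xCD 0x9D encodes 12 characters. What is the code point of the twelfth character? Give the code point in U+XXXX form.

U+035D

Offset 0: leading byte 0x43 = 01000011 → 1-byte char #1 = 43.
Offset 1: leading byte 0xD1 = 11010001 → 2-byte char #2 = D1 AE.
Offset 3: leading byte 0xF0 = 11110000 → 4-byte char #3 = F0 AB A6 8E.
Offset 7: leading byte 0xF0 = 11110000 → 4-byte char #4 = F0 9F 9A A9.
Offset 11: leading byte 0xF0 = 11110000 → 4-byte char #5 = F0 9D 93 87.
Offset 15: leading byte 0xC2 = 11000010 → 2-byte char #6 = C2 99.
Offset 17: leading byte 0xE6 = 11100110 → 3-byte char #7 = E6 B7 B3.
Offset 20: leading byte 0xE2 = 11100010 → 3-byte char #8 = E2 9A A0.
Offset 23: leading byte 0xF0 = 11110000 → 4-byte char #9 = F0 A8 A2 B5.
Offset 27: leading byte 0xE2 = 11100010 → 3-byte char #10 = E2 A4 BA.
Offset 30: leading byte 0xD9 = 11011001 → 2-byte char #11 = D9 83.
Offset 32: leading byte 0xCD = 11001101 → 2-byte char #12 = CD 9D.
Leading byte 0xCD = 11001101 matches 110xxxxx → 2-byte sequence.
Byte 1: 0xCD = 11001101, payload 01101 (5 bits).
Byte 2: 0x9D = 10011101 (10xxxxxx ✓), payload 011101.
Concatenate: 01101011101 = 0x35D (11 bits → U+035D).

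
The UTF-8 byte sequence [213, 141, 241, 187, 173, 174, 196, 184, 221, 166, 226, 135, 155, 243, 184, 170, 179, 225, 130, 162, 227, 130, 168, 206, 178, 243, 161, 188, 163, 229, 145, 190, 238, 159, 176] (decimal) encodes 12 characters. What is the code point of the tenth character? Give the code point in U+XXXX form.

Offset 0: leading byte 0xD5 = 11010101 → 2-byte char #1 = D5 8D.
Offset 2: leading byte 0xF1 = 11110001 → 4-byte char #2 = F1 BB AD AE.
Offset 6: leading byte 0xC4 = 11000100 → 2-byte char #3 = C4 B8.
Offset 8: leading byte 0xDD = 11011101 → 2-byte char #4 = DD A6.
Offset 10: leading byte 0xE2 = 11100010 → 3-byte char #5 = E2 87 9B.
Offset 13: leading byte 0xF3 = 11110011 → 4-byte char #6 = F3 B8 AA B3.
Offset 17: leading byte 0xE1 = 11100001 → 3-byte char #7 = E1 82 A2.
Offset 20: leading byte 0xE3 = 11100011 → 3-byte char #8 = E3 82 A8.
Offset 23: leading byte 0xCE = 11001110 → 2-byte char #9 = CE B2.
Offset 25: leading byte 0xF3 = 11110011 → 4-byte char #10 = F3 A1 BC A3.
Leading byte 0xF3 = 11110011 matches 11110xxx → 4-byte sequence.
Byte 1: 0xF3 = 11110011, payload 011 (3 bits).
Byte 2: 0xA1 = 10100001 (10xxxxxx ✓), payload 100001.
Byte 3: 0xBC = 10111100 (10xxxxxx ✓), payload 111100.
Byte 4: 0xA3 = 10100011 (10xxxxxx ✓), payload 100011.
Concatenate: 011100001111100100011 = 0xE1F23 (21 bits → U+E1F23).

U+E1F23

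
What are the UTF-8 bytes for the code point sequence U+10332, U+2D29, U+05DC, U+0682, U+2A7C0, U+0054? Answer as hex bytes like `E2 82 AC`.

F0 90 8C B2 E2 B4 A9 D7 9C DA 82 F0 AA 9F 80 54

U+10332: 4-byte form → F0 90 8C B2.
U+2D29: 3-byte form → E2 B4 A9.
U+05DC: 2-byte form → D7 9C.
U+0682: 2-byte form → DA 82.
U+2A7C0: 4-byte form → F0 AA 9F 80.
U+0054: 1-byte form → 54.
Concatenated (16 bytes): F0 90 8C B2 E2 B4 A9 D7 9C DA 82 F0 AA 9F 80 54.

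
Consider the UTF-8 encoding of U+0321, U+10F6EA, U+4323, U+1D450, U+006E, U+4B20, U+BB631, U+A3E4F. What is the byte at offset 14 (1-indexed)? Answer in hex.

0x6E

1-indexed offset 14 is 0-indexed offset 13.
U+0321 → 2-byte form CC A1 at offsets 0–1.
U+10F6EA → 4-byte form F4 8F 9B AA at offsets 2–5.
U+4323 → 3-byte form E4 8C A3 at offsets 6–8.
U+1D450 → 4-byte form F0 9D 91 90 at offsets 9–12.
U+006E → 1-byte form 6E at offsets 13–13.
Offset 13 falls in char 5's range; it's byte 1 of 6E = 0x6E.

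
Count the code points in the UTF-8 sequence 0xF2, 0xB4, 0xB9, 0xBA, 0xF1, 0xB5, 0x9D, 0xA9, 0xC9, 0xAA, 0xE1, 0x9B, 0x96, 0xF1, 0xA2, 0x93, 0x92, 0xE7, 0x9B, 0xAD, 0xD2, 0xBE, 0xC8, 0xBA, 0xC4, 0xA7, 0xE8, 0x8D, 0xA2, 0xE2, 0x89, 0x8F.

Byte at offset 0: 0xF2 = 11110010 → 4-byte char (#1). Advance 4.
Byte at offset 4: 0xF1 = 11110001 → 4-byte char (#2). Advance 4.
Byte at offset 8: 0xC9 = 11001001 → 2-byte char (#3). Advance 2.
Byte at offset 10: 0xE1 = 11100001 → 3-byte char (#4). Advance 3.
Byte at offset 13: 0xF1 = 11110001 → 4-byte char (#5). Advance 4.
Byte at offset 17: 0xE7 = 11100111 → 3-byte char (#6). Advance 3.
Byte at offset 20: 0xD2 = 11010010 → 2-byte char (#7). Advance 2.
Byte at offset 22: 0xC8 = 11001000 → 2-byte char (#8). Advance 2.
Byte at offset 24: 0xC4 = 11000100 → 2-byte char (#9). Advance 2.
Byte at offset 26: 0xE8 = 11101000 → 3-byte char (#10). Advance 3.
Byte at offset 29: 0xE2 = 11100010 → 3-byte char (#11). Advance 3.
Reached end at offset 32 after 11 code points.

11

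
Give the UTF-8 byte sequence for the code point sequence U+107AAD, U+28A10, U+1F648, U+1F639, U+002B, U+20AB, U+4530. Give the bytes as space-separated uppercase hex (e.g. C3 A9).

U+107AAD: 4-byte form → F4 87 AA AD.
U+28A10: 4-byte form → F0 A8 A8 90.
U+1F648: 4-byte form → F0 9F 99 88.
U+1F639: 4-byte form → F0 9F 98 B9.
U+002B: 1-byte form → 2B.
U+20AB: 3-byte form → E2 82 AB.
U+4530: 3-byte form → E4 94 B0.
Concatenated (23 bytes): F4 87 AA AD F0 A8 A8 90 F0 9F 99 88 F0 9F 98 B9 2B E2 82 AB E4 94 B0.

F4 87 AA AD F0 A8 A8 90 F0 9F 99 88 F0 9F 98 B9 2B E2 82 AB E4 94 B0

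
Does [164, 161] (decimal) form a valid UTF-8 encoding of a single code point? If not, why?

invalid (continuation byte with no leading byte)

Byte 0xA4 = 10100100 has the form 10xxxxxx — a continuation byte — but there is no preceding leading byte.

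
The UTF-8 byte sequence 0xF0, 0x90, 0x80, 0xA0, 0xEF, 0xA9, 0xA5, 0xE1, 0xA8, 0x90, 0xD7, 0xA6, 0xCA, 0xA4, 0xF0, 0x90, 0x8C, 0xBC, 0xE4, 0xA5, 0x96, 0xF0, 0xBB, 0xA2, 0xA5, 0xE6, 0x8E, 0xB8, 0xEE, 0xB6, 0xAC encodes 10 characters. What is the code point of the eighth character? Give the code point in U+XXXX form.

U+3B8A5

Offset 0: leading byte 0xF0 = 11110000 → 4-byte char #1 = F0 90 80 A0.
Offset 4: leading byte 0xEF = 11101111 → 3-byte char #2 = EF A9 A5.
Offset 7: leading byte 0xE1 = 11100001 → 3-byte char #3 = E1 A8 90.
Offset 10: leading byte 0xD7 = 11010111 → 2-byte char #4 = D7 A6.
Offset 12: leading byte 0xCA = 11001010 → 2-byte char #5 = CA A4.
Offset 14: leading byte 0xF0 = 11110000 → 4-byte char #6 = F0 90 8C BC.
Offset 18: leading byte 0xE4 = 11100100 → 3-byte char #7 = E4 A5 96.
Offset 21: leading byte 0xF0 = 11110000 → 4-byte char #8 = F0 BB A2 A5.
Leading byte 0xF0 = 11110000 matches 11110xxx → 4-byte sequence.
Byte 1: 0xF0 = 11110000, payload 000 (3 bits).
Byte 2: 0xBB = 10111011 (10xxxxxx ✓), payload 111011.
Byte 3: 0xA2 = 10100010 (10xxxxxx ✓), payload 100010.
Byte 4: 0xA5 = 10100101 (10xxxxxx ✓), payload 100101.
Concatenate: 000111011100010100101 = 0x3B8A5 (21 bits → U+3B8A5).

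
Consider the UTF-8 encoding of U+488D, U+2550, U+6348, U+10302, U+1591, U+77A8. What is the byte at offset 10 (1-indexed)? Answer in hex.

1-indexed offset 10 is 0-indexed offset 9.
U+488D → 3-byte form E4 A2 8D at offsets 0–2.
U+2550 → 3-byte form E2 95 90 at offsets 3–5.
U+6348 → 3-byte form E6 8D 88 at offsets 6–8.
U+10302 → 4-byte form F0 90 8C 82 at offsets 9–12.
Offset 9 falls in char 4's range; it's byte 1 of F0 90 8C 82 = 0xF0.

0xF0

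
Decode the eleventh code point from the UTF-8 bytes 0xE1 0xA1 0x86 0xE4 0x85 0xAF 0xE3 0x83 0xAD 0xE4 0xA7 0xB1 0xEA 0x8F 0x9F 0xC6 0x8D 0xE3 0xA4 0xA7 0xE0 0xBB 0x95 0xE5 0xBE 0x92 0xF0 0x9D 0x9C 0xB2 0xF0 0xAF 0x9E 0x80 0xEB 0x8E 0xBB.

U+2F780

Offset 0: leading byte 0xE1 = 11100001 → 3-byte char #1 = E1 A1 86.
Offset 3: leading byte 0xE4 = 11100100 → 3-byte char #2 = E4 85 AF.
Offset 6: leading byte 0xE3 = 11100011 → 3-byte char #3 = E3 83 AD.
Offset 9: leading byte 0xE4 = 11100100 → 3-byte char #4 = E4 A7 B1.
Offset 12: leading byte 0xEA = 11101010 → 3-byte char #5 = EA 8F 9F.
Offset 15: leading byte 0xC6 = 11000110 → 2-byte char #6 = C6 8D.
Offset 17: leading byte 0xE3 = 11100011 → 3-byte char #7 = E3 A4 A7.
Offset 20: leading byte 0xE0 = 11100000 → 3-byte char #8 = E0 BB 95.
Offset 23: leading byte 0xE5 = 11100101 → 3-byte char #9 = E5 BE 92.
Offset 26: leading byte 0xF0 = 11110000 → 4-byte char #10 = F0 9D 9C B2.
Offset 30: leading byte 0xF0 = 11110000 → 4-byte char #11 = F0 AF 9E 80.
Leading byte 0xF0 = 11110000 matches 11110xxx → 4-byte sequence.
Byte 1: 0xF0 = 11110000, payload 000 (3 bits).
Byte 2: 0xAF = 10101111 (10xxxxxx ✓), payload 101111.
Byte 3: 0x9E = 10011110 (10xxxxxx ✓), payload 011110.
Byte 4: 0x80 = 10000000 (10xxxxxx ✓), payload 000000.
Concatenate: 000101111011110000000 = 0x2F780 (21 bits → U+2F780).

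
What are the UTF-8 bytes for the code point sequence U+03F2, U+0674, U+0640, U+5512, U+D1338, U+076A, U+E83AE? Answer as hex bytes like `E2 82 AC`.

CF B2 D9 B4 D9 80 E5 94 92 F3 91 8C B8 DD AA F3 A8 8E AE

U+03F2: 2-byte form → CF B2.
U+0674: 2-byte form → D9 B4.
U+0640: 2-byte form → D9 80.
U+5512: 3-byte form → E5 94 92.
U+D1338: 4-byte form → F3 91 8C B8.
U+076A: 2-byte form → DD AA.
U+E83AE: 4-byte form → F3 A8 8E AE.
Concatenated (19 bytes): CF B2 D9 B4 D9 80 E5 94 92 F3 91 8C B8 DD AA F3 A8 8E AE.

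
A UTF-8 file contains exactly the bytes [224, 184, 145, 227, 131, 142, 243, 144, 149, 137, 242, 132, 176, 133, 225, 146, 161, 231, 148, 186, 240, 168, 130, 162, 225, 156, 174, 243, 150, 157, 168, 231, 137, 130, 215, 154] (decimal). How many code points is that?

Byte at offset 0: 0xE0 = 11100000 → 3-byte char (#1). Advance 3.
Byte at offset 3: 0xE3 = 11100011 → 3-byte char (#2). Advance 3.
Byte at offset 6: 0xF3 = 11110011 → 4-byte char (#3). Advance 4.
Byte at offset 10: 0xF2 = 11110010 → 4-byte char (#4). Advance 4.
Byte at offset 14: 0xE1 = 11100001 → 3-byte char (#5). Advance 3.
Byte at offset 17: 0xE7 = 11100111 → 3-byte char (#6). Advance 3.
Byte at offset 20: 0xF0 = 11110000 → 4-byte char (#7). Advance 4.
Byte at offset 24: 0xE1 = 11100001 → 3-byte char (#8). Advance 3.
Byte at offset 27: 0xF3 = 11110011 → 4-byte char (#9). Advance 4.
Byte at offset 31: 0xE7 = 11100111 → 3-byte char (#10). Advance 3.
Byte at offset 34: 0xD7 = 11010111 → 2-byte char (#11). Advance 2.
Reached end at offset 36 after 11 code points.

11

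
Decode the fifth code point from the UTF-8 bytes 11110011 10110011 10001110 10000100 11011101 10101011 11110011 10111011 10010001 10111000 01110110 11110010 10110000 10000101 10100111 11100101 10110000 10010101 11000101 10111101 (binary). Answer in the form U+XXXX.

Offset 0: leading byte 0xF3 = 11110011 → 4-byte char #1 = F3 B3 8E 84.
Offset 4: leading byte 0xDD = 11011101 → 2-byte char #2 = DD AB.
Offset 6: leading byte 0xF3 = 11110011 → 4-byte char #3 = F3 BB 91 B8.
Offset 10: leading byte 0x76 = 01110110 → 1-byte char #4 = 76.
Offset 11: leading byte 0xF2 = 11110010 → 4-byte char #5 = F2 B0 85 A7.
Leading byte 0xF2 = 11110010 matches 11110xxx → 4-byte sequence.
Byte 1: 0xF2 = 11110010, payload 010 (3 bits).
Byte 2: 0xB0 = 10110000 (10xxxxxx ✓), payload 110000.
Byte 3: 0x85 = 10000101 (10xxxxxx ✓), payload 000101.
Byte 4: 0xA7 = 10100111 (10xxxxxx ✓), payload 100111.
Concatenate: 010110000000101100111 = 0xB0167 (21 bits → U+B0167).

U+B0167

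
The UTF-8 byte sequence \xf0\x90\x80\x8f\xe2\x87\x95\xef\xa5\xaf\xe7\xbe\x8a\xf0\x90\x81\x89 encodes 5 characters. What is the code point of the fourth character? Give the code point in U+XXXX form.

Offset 0: leading byte 0xF0 = 11110000 → 4-byte char #1 = F0 90 80 8F.
Offset 4: leading byte 0xE2 = 11100010 → 3-byte char #2 = E2 87 95.
Offset 7: leading byte 0xEF = 11101111 → 3-byte char #3 = EF A5 AF.
Offset 10: leading byte 0xE7 = 11100111 → 3-byte char #4 = E7 BE 8A.
Leading byte 0xE7 = 11100111 matches 1110xxxx → 3-byte sequence.
Byte 1: 0xE7 = 11100111, payload 0111 (4 bits).
Byte 2: 0xBE = 10111110 (10xxxxxx ✓), payload 111110.
Byte 3: 0x8A = 10001010 (10xxxxxx ✓), payload 001010.
Concatenate: 0111111110001010 = 0x7F8A (16 bits → U+7F8A).

U+7F8A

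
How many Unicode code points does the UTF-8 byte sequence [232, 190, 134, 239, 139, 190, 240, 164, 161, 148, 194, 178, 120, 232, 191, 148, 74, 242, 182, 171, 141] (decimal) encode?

8

Byte at offset 0: 0xE8 = 11101000 → 3-byte char (#1). Advance 3.
Byte at offset 3: 0xEF = 11101111 → 3-byte char (#2). Advance 3.
Byte at offset 6: 0xF0 = 11110000 → 4-byte char (#3). Advance 4.
Byte at offset 10: 0xC2 = 11000010 → 2-byte char (#4). Advance 2.
Byte at offset 12: 0x78 = 01111000 → 1-byte char (#5). Advance 1.
Byte at offset 13: 0xE8 = 11101000 → 3-byte char (#6). Advance 3.
Byte at offset 16: 0x4A = 01001010 → 1-byte char (#7). Advance 1.
Byte at offset 17: 0xF2 = 11110010 → 4-byte char (#8). Advance 4.
Reached end at offset 21 after 8 code points.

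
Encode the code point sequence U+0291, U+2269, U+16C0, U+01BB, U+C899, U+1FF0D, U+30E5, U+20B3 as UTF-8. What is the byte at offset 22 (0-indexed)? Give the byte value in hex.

U+0291 → 2-byte form CA 91 at offsets 0–1.
U+2269 → 3-byte form E2 89 A9 at offsets 2–4.
U+16C0 → 3-byte form E1 9B 80 at offsets 5–7.
U+01BB → 2-byte form C6 BB at offsets 8–9.
U+C899 → 3-byte form EC A2 99 at offsets 10–12.
U+1FF0D → 4-byte form F0 9F BC 8D at offsets 13–16.
U+30E5 → 3-byte form E3 83 A5 at offsets 17–19.
U+20B3 → 3-byte form E2 82 B3 at offsets 20–22.
Offset 22 falls in char 8's range; it's byte 3 of E2 82 B3 = 0xB3.

0xB3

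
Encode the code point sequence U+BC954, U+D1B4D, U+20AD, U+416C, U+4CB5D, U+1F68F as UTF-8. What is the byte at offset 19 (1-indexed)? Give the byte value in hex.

0xF0

1-indexed offset 19 is 0-indexed offset 18.
U+BC954 → 4-byte form F2 BC A5 94 at offsets 0–3.
U+D1B4D → 4-byte form F3 91 AD 8D at offsets 4–7.
U+20AD → 3-byte form E2 82 AD at offsets 8–10.
U+416C → 3-byte form E4 85 AC at offsets 11–13.
U+4CB5D → 4-byte form F1 8C AD 9D at offsets 14–17.
U+1F68F → 4-byte form F0 9F 9A 8F at offsets 18–21.
Offset 18 falls in char 6's range; it's byte 1 of F0 9F 9A 8F = 0xF0.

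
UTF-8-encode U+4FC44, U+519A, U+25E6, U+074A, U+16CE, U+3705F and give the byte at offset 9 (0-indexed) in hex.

0xA6

U+4FC44 → 4-byte form F1 8F B1 84 at offsets 0–3.
U+519A → 3-byte form E5 86 9A at offsets 4–6.
U+25E6 → 3-byte form E2 97 A6 at offsets 7–9.
Offset 9 falls in char 3's range; it's byte 3 of E2 97 A6 = 0xA6.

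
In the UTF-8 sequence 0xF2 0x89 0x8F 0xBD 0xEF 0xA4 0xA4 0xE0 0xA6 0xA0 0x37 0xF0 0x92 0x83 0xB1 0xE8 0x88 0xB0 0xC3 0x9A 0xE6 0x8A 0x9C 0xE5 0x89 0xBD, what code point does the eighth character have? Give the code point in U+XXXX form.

Offset 0: leading byte 0xF2 = 11110010 → 4-byte char #1 = F2 89 8F BD.
Offset 4: leading byte 0xEF = 11101111 → 3-byte char #2 = EF A4 A4.
Offset 7: leading byte 0xE0 = 11100000 → 3-byte char #3 = E0 A6 A0.
Offset 10: leading byte 0x37 = 00110111 → 1-byte char #4 = 37.
Offset 11: leading byte 0xF0 = 11110000 → 4-byte char #5 = F0 92 83 B1.
Offset 15: leading byte 0xE8 = 11101000 → 3-byte char #6 = E8 88 B0.
Offset 18: leading byte 0xC3 = 11000011 → 2-byte char #7 = C3 9A.
Offset 20: leading byte 0xE6 = 11100110 → 3-byte char #8 = E6 8A 9C.
Leading byte 0xE6 = 11100110 matches 1110xxxx → 3-byte sequence.
Byte 1: 0xE6 = 11100110, payload 0110 (4 bits).
Byte 2: 0x8A = 10001010 (10xxxxxx ✓), payload 001010.
Byte 3: 0x9C = 10011100 (10xxxxxx ✓), payload 011100.
Concatenate: 0110001010011100 = 0x629C (16 bits → U+629C).

U+629C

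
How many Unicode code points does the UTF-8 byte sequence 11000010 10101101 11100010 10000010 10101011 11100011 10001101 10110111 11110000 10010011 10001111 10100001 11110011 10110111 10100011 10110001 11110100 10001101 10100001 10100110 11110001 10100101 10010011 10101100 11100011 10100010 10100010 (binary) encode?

Byte at offset 0: 0xC2 = 11000010 → 2-byte char (#1). Advance 2.
Byte at offset 2: 0xE2 = 11100010 → 3-byte char (#2). Advance 3.
Byte at offset 5: 0xE3 = 11100011 → 3-byte char (#3). Advance 3.
Byte at offset 8: 0xF0 = 11110000 → 4-byte char (#4). Advance 4.
Byte at offset 12: 0xF3 = 11110011 → 4-byte char (#5). Advance 4.
Byte at offset 16: 0xF4 = 11110100 → 4-byte char (#6). Advance 4.
Byte at offset 20: 0xF1 = 11110001 → 4-byte char (#7). Advance 4.
Byte at offset 24: 0xE3 = 11100011 → 3-byte char (#8). Advance 3.
Reached end at offset 27 after 8 code points.

8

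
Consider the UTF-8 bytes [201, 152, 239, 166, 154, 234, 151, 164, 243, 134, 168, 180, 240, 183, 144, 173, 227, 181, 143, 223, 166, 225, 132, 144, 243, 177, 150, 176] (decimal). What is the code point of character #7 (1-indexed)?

Offset 0: leading byte 0xC9 = 11001001 → 2-byte char #1 = C9 98.
Offset 2: leading byte 0xEF = 11101111 → 3-byte char #2 = EF A6 9A.
Offset 5: leading byte 0xEA = 11101010 → 3-byte char #3 = EA 97 A4.
Offset 8: leading byte 0xF3 = 11110011 → 4-byte char #4 = F3 86 A8 B4.
Offset 12: leading byte 0xF0 = 11110000 → 4-byte char #5 = F0 B7 90 AD.
Offset 16: leading byte 0xE3 = 11100011 → 3-byte char #6 = E3 B5 8F.
Offset 19: leading byte 0xDF = 11011111 → 2-byte char #7 = DF A6.
Leading byte 0xDF = 11011111 matches 110xxxxx → 2-byte sequence.
Byte 1: 0xDF = 11011111, payload 11111 (5 bits).
Byte 2: 0xA6 = 10100110 (10xxxxxx ✓), payload 100110.
Concatenate: 11111100110 = 0x7E6 (11 bits → U+07E6).

U+07E6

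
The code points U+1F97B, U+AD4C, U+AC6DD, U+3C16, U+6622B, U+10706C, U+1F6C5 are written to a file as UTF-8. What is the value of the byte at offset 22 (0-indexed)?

0xF0

U+1F97B → 4-byte form F0 9F A5 BB at offsets 0–3.
U+AD4C → 3-byte form EA B5 8C at offsets 4–6.
U+AC6DD → 4-byte form F2 AC 9B 9D at offsets 7–10.
U+3C16 → 3-byte form E3 B0 96 at offsets 11–13.
U+6622B → 4-byte form F1 A6 88 AB at offsets 14–17.
U+10706C → 4-byte form F4 87 81 AC at offsets 18–21.
U+1F6C5 → 4-byte form F0 9F 9B 85 at offsets 22–25.
Offset 22 falls in char 7's range; it's byte 1 of F0 9F 9B 85 = 0xF0.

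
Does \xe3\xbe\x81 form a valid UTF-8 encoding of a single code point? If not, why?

Leading byte 0xE3 = 11100011 → 3-byte form.
Continuation bytes 0xBE=10111110, 0x81=10000001 all match 10xxxxxx.
Decoded value 0x3F81 is ≥ 0x800 (shortest form) and not a surrogate.

valid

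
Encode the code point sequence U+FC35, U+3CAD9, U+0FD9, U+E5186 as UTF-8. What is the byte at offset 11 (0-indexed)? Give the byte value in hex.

0xA5

U+FC35 → 3-byte form EF B0 B5 at offsets 0–2.
U+3CAD9 → 4-byte form F0 BC AB 99 at offsets 3–6.
U+0FD9 → 3-byte form E0 BF 99 at offsets 7–9.
U+E5186 → 4-byte form F3 A5 86 86 at offsets 10–13.
Offset 11 falls in char 4's range; it's byte 2 of F3 A5 86 86 = 0xA5.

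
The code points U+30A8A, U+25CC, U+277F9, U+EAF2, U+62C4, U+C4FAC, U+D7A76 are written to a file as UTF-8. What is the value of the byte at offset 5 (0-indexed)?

0x97

U+30A8A → 4-byte form F0 B0 AA 8A at offsets 0–3.
U+25CC → 3-byte form E2 97 8C at offsets 4–6.
Offset 5 falls in char 2's range; it's byte 2 of E2 97 8C = 0x97.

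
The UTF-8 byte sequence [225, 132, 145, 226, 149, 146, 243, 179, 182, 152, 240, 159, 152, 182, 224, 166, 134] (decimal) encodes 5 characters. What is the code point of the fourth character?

U+1F636

Offset 0: leading byte 0xE1 = 11100001 → 3-byte char #1 = E1 84 91.
Offset 3: leading byte 0xE2 = 11100010 → 3-byte char #2 = E2 95 92.
Offset 6: leading byte 0xF3 = 11110011 → 4-byte char #3 = F3 B3 B6 98.
Offset 10: leading byte 0xF0 = 11110000 → 4-byte char #4 = F0 9F 98 B6.
Leading byte 0xF0 = 11110000 matches 11110xxx → 4-byte sequence.
Byte 1: 0xF0 = 11110000, payload 000 (3 bits).
Byte 2: 0x9F = 10011111 (10xxxxxx ✓), payload 011111.
Byte 3: 0x98 = 10011000 (10xxxxxx ✓), payload 011000.
Byte 4: 0xB6 = 10110110 (10xxxxxx ✓), payload 110110.
Concatenate: 000011111011000110110 = 0x1F636 (21 bits → U+1F636).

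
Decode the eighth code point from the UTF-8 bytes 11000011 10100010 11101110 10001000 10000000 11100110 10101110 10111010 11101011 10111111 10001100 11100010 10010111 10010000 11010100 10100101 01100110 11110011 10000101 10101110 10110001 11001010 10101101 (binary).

Offset 0: leading byte 0xC3 = 11000011 → 2-byte char #1 = C3 A2.
Offset 2: leading byte 0xEE = 11101110 → 3-byte char #2 = EE 88 80.
Offset 5: leading byte 0xE6 = 11100110 → 3-byte char #3 = E6 AE BA.
Offset 8: leading byte 0xEB = 11101011 → 3-byte char #4 = EB BF 8C.
Offset 11: leading byte 0xE2 = 11100010 → 3-byte char #5 = E2 97 90.
Offset 14: leading byte 0xD4 = 11010100 → 2-byte char #6 = D4 A5.
Offset 16: leading byte 0x66 = 01100110 → 1-byte char #7 = 66.
Offset 17: leading byte 0xF3 = 11110011 → 4-byte char #8 = F3 85 AE B1.
Leading byte 0xF3 = 11110011 matches 11110xxx → 4-byte sequence.
Byte 1: 0xF3 = 11110011, payload 011 (3 bits).
Byte 2: 0x85 = 10000101 (10xxxxxx ✓), payload 000101.
Byte 3: 0xAE = 10101110 (10xxxxxx ✓), payload 101110.
Byte 4: 0xB1 = 10110001 (10xxxxxx ✓), payload 110001.
Concatenate: 011000101101110110001 = 0xC5BB1 (21 bits → U+C5BB1).

U+C5BB1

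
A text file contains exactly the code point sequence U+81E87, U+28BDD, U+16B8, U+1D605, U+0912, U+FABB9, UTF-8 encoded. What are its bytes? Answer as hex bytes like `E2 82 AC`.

F2 81 BA 87 F0 A8 AF 9D E1 9A B8 F0 9D 98 85 E0 A4 92 F3 BA AE B9

U+81E87: 4-byte form → F2 81 BA 87.
U+28BDD: 4-byte form → F0 A8 AF 9D.
U+16B8: 3-byte form → E1 9A B8.
U+1D605: 4-byte form → F0 9D 98 85.
U+0912: 3-byte form → E0 A4 92.
U+FABB9: 4-byte form → F3 BA AE B9.
Concatenated (22 bytes): F2 81 BA 87 F0 A8 AF 9D E1 9A B8 F0 9D 98 85 E0 A4 92 F3 BA AE B9.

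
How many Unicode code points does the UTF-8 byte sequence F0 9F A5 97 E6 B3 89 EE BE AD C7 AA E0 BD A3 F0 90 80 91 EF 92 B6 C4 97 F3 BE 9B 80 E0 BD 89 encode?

Byte at offset 0: 0xF0 = 11110000 → 4-byte char (#1). Advance 4.
Byte at offset 4: 0xE6 = 11100110 → 3-byte char (#2). Advance 3.
Byte at offset 7: 0xEE = 11101110 → 3-byte char (#3). Advance 3.
Byte at offset 10: 0xC7 = 11000111 → 2-byte char (#4). Advance 2.
Byte at offset 12: 0xE0 = 11100000 → 3-byte char (#5). Advance 3.
Byte at offset 15: 0xF0 = 11110000 → 4-byte char (#6). Advance 4.
Byte at offset 19: 0xEF = 11101111 → 3-byte char (#7). Advance 3.
Byte at offset 22: 0xC4 = 11000100 → 2-byte char (#8). Advance 2.
Byte at offset 24: 0xF3 = 11110011 → 4-byte char (#9). Advance 4.
Byte at offset 28: 0xE0 = 11100000 → 3-byte char (#10). Advance 3.
Reached end at offset 31 after 10 code points.

10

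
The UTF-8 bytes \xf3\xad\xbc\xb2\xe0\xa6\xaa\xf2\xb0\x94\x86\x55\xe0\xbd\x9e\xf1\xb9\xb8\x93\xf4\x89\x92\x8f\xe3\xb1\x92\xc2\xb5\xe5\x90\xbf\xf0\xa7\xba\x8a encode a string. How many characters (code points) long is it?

Byte at offset 0: 0xF3 = 11110011 → 4-byte char (#1). Advance 4.
Byte at offset 4: 0xE0 = 11100000 → 3-byte char (#2). Advance 3.
Byte at offset 7: 0xF2 = 11110010 → 4-byte char (#3). Advance 4.
Byte at offset 11: 0x55 = 01010101 → 1-byte char (#4). Advance 1.
Byte at offset 12: 0xE0 = 11100000 → 3-byte char (#5). Advance 3.
Byte at offset 15: 0xF1 = 11110001 → 4-byte char (#6). Advance 4.
Byte at offset 19: 0xF4 = 11110100 → 4-byte char (#7). Advance 4.
Byte at offset 23: 0xE3 = 11100011 → 3-byte char (#8). Advance 3.
Byte at offset 26: 0xC2 = 11000010 → 2-byte char (#9). Advance 2.
Byte at offset 28: 0xE5 = 11100101 → 3-byte char (#10). Advance 3.
Byte at offset 31: 0xF0 = 11110000 → 4-byte char (#11). Advance 4.
Reached end at offset 35 after 11 code points.

11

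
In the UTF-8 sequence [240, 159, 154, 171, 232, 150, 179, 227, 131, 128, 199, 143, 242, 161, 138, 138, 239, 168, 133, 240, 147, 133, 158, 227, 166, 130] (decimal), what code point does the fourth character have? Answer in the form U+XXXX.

U+01CF

Offset 0: leading byte 0xF0 = 11110000 → 4-byte char #1 = F0 9F 9A AB.
Offset 4: leading byte 0xE8 = 11101000 → 3-byte char #2 = E8 96 B3.
Offset 7: leading byte 0xE3 = 11100011 → 3-byte char #3 = E3 83 80.
Offset 10: leading byte 0xC7 = 11000111 → 2-byte char #4 = C7 8F.
Leading byte 0xC7 = 11000111 matches 110xxxxx → 2-byte sequence.
Byte 1: 0xC7 = 11000111, payload 00111 (5 bits).
Byte 2: 0x8F = 10001111 (10xxxxxx ✓), payload 001111.
Concatenate: 00111001111 = 0x1CF (11 bits → U+01CF).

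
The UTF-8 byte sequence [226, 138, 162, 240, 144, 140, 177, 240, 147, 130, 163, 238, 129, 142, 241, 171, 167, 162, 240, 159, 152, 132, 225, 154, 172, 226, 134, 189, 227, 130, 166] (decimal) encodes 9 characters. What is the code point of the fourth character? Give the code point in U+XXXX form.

U+E04E

Offset 0: leading byte 0xE2 = 11100010 → 3-byte char #1 = E2 8A A2.
Offset 3: leading byte 0xF0 = 11110000 → 4-byte char #2 = F0 90 8C B1.
Offset 7: leading byte 0xF0 = 11110000 → 4-byte char #3 = F0 93 82 A3.
Offset 11: leading byte 0xEE = 11101110 → 3-byte char #4 = EE 81 8E.
Leading byte 0xEE = 11101110 matches 1110xxxx → 3-byte sequence.
Byte 1: 0xEE = 11101110, payload 1110 (4 bits).
Byte 2: 0x81 = 10000001 (10xxxxxx ✓), payload 000001.
Byte 3: 0x8E = 10001110 (10xxxxxx ✓), payload 001110.
Concatenate: 1110000001001110 = 0xE04E (16 bits → U+E04E).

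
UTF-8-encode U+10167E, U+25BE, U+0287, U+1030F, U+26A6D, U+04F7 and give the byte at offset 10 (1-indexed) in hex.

1-indexed offset 10 is 0-indexed offset 9.
U+10167E → 4-byte form F4 81 99 BE at offsets 0–3.
U+25BE → 3-byte form E2 96 BE at offsets 4–6.
U+0287 → 2-byte form CA 87 at offsets 7–8.
U+1030F → 4-byte form F0 90 8C 8F at offsets 9–12.
Offset 9 falls in char 4's range; it's byte 1 of F0 90 8C 8F = 0xF0.

0xF0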